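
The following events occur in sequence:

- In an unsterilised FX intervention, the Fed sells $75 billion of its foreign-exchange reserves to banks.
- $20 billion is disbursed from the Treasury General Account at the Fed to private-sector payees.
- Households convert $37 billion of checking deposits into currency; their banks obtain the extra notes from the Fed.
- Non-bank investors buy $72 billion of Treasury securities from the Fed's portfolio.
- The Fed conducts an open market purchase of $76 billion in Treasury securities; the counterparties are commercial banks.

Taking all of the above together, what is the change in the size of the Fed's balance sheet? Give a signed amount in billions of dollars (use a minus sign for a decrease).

-$71 billion

FX sale $75 billion: a Fed asset is shed → −$75B.
Government spending $20 billion: only the composition of liabilities changes → 0.
Currency withdrawal $37 billion: only the composition of liabilities changes → 0.
Asset sale (to non-banks) $72 billion: a Fed asset is shed → −$72B.
OMO purchase (from banks) $76 billion: a Fed asset is acquired → +$76B.
Net: −75 + 0 + 0 − 72 + 76 = -$71 billion.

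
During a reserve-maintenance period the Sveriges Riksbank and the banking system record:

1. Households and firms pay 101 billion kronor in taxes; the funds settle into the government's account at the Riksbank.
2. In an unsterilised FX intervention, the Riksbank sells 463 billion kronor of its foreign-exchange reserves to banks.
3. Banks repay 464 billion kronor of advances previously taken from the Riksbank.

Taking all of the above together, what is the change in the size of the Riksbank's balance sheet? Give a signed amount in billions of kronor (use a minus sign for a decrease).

-927 billion

Government account inflow 101 billion kronor: only the composition of liabilities changes → 0.
FX sale 463 billion kronor: a Riksbank asset is shed → −463B.
Discount-window repayment 464 billion kronor: a Riksbank asset is shed → −464B.
Net: 0 − 463 − 464 = -927 billion.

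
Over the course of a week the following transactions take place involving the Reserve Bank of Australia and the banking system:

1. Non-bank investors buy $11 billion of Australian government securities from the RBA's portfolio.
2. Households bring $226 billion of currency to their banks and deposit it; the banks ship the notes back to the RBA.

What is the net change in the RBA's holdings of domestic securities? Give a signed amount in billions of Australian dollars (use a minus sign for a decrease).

-$11 billion

RBA balance sheet:
  Assets:      Securities −$11B
  Liabilities: Bank reserves +$215B, Currency in circulation −$226B
So the change in the RBA's holdings of domestic securities is -$11 billion.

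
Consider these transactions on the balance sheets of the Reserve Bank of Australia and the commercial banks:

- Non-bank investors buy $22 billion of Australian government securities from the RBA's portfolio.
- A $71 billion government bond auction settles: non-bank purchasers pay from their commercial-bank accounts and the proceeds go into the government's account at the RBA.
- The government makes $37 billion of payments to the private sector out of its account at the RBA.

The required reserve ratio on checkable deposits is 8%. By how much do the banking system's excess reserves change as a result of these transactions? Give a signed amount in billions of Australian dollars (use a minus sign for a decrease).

-$51.52 billion

Asset sale (to non-banks) $22 billion: reserves −$22B, deposits −$22B.
Government account inflow $71 billion: reserves −$71B, deposits −$71B.
Government spending $37 billion: reserves +$37B, deposits +$37B.
Totals: Δreserves = −$56B, Δdeposits = −$56B.
Δrequired reserves = 8% × −$56B = −$4.48B.
Δexcess reserves = Δreserves − Δrequired = −$56B − (−$4.48B) = -$51.52 billion.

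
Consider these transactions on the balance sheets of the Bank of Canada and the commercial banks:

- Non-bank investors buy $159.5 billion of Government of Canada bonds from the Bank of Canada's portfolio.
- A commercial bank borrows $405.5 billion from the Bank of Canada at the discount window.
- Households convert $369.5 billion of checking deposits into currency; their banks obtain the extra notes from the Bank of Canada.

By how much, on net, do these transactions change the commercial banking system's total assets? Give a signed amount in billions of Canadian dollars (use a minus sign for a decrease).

-$123.5 billion

Bank of Canada balance sheet:
  Assets:      Securities −$159.5B, Loans to banks +$405.5B
  Liabilities: Bank reserves −$123.5B, Currency in circulation +$369.5B
Commercial banking system:
  Assets:      Reserves at CB −$123.5B
  Liabilities: Checkable deposits −$529B, Borrowings from CB +$405.5B
Change in total bank assets = -$123.5 billion.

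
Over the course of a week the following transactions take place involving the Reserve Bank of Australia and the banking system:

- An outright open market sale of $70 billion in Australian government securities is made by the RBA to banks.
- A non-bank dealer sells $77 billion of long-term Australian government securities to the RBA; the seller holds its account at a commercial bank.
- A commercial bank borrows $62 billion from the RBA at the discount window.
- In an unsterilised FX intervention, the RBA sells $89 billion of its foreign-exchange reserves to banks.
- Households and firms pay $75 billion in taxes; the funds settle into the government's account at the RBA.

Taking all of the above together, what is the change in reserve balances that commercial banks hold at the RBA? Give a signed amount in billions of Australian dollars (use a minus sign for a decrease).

OMO sale (to banks) $70 billion: the buying banks pay out of their reserve balances → −$70B.
Asset purchase (from non-banks) $77 billion: the RBA pays by crediting reserve accounts → +$77B.
Discount-window loan $62 billion: the loan is credited to the bank's reserve account → +$62B.
FX sale $89 billion: the buying banks pay out of their reserve balances → −$89B.
Government account inflow $75 billion: funds move from bank reserves into the government account → −$75B.
Net: −70 + 77 + 62 − 89 − 75 = -$95 billion.

-$95 billion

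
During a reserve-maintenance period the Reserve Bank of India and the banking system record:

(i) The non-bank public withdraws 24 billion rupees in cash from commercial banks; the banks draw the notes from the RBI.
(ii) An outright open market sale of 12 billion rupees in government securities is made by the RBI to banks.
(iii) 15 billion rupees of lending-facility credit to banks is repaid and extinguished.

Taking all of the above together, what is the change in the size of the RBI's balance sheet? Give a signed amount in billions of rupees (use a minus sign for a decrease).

Currency withdrawal 24 billion rupees: only the composition of liabilities changes → 0.
OMO sale (to banks) 12 billion rupees: an RBI asset is shed → −12B.
Discount-window repayment 15 billion rupees: an RBI asset is shed → −15B.
Net: 0 − 12 − 15 = -27 billion.

-27 billion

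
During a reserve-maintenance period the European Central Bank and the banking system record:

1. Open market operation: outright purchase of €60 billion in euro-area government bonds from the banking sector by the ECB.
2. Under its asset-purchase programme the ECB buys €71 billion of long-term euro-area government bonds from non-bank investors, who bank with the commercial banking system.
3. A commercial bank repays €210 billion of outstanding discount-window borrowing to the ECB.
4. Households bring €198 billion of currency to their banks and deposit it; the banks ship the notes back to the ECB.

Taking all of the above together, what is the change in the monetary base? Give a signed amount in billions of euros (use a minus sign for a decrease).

OMO purchase (from banks) €60 billion: ECB balance sheet expands → +€60B.
Asset purchase (from non-banks) €71 billion: ECB balance sheet expands → +€71B.
Discount-window repayment €210 billion: ECB balance sheet contracts → −€210B.
Currency deposit €198 billion: just a shift between currency and reserves — both are base money → 0.
Net: 60 + 71 − 210 + 0 = -€79 billion.

-€79 billion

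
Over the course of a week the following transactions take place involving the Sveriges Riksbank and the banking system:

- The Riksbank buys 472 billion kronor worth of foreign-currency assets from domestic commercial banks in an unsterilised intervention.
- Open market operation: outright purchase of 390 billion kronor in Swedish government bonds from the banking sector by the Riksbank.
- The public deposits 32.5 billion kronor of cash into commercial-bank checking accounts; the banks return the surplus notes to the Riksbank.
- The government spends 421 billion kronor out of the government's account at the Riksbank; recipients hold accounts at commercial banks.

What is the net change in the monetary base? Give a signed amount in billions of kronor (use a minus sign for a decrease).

Riksbank balance sheet:
  Assets:      Securities +390B, Foreign assets +472B
  Liabilities: Bank reserves +1315.5B, Currency in circulation −32.5B, Government deposits −421B
Commercial banking system:
  Assets:      Reserves at CB +1315.5B, Securities −390B, Foreign assets −472B
  Liabilities: Checkable deposits +453.5B
Monetary base = currency + reserves: −32.5B + (+1315.5B) = +1283 billion.

+1283 billion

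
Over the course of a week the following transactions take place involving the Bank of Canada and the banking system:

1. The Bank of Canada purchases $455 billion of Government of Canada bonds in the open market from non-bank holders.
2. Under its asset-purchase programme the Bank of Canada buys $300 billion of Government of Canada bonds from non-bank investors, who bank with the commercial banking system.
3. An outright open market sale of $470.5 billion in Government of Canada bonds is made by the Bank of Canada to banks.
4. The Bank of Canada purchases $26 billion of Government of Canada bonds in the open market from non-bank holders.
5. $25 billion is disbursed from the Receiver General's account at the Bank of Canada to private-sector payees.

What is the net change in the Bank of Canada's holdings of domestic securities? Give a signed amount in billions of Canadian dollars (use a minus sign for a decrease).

Asset purchase (from non-banks) $455 billion: securities added to the Bank of Canada's portfolio → +$455B.
Asset purchase (from non-banks) $300 billion: securities added to the Bank of Canada's portfolio → +$300B.
OMO sale (to banks) $470.5 billion: securities removed from the Bank of Canada's portfolio → −$470.5B.
Asset purchase (from non-banks) $26 billion: securities added to the Bank of Canada's portfolio → +$26B.
Government spending $25 billion: the Bank of Canada's securities portfolio is untouched → 0.
Net: 455 + 300 − 470.5 + 26 + 0 = +$310.5 billion.

+$310.5 billion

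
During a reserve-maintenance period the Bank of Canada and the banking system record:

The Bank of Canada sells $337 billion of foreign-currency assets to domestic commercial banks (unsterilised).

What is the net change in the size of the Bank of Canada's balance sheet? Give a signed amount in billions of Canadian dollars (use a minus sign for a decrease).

-$337 billion

FX sale $337 billion: a Bank of Canada asset is shed → −$337B.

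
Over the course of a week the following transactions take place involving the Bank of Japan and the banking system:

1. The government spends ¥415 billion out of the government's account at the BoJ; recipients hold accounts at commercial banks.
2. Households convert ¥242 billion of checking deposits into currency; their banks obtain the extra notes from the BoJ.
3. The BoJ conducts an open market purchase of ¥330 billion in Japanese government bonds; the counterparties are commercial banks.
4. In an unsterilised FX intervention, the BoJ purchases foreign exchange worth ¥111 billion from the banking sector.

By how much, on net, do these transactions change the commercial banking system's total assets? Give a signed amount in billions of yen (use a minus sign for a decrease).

+¥173 billion

BoJ balance sheet:
  Assets:      Securities +¥330B, Foreign assets +¥111B
  Liabilities: Bank reserves +¥614B, Currency in circulation +¥242B, Government deposits −¥415B
Commercial banking system:
  Assets:      Reserves at CB +¥614B, Securities −¥330B, Foreign assets −¥111B
  Liabilities: Checkable deposits +¥173B
Change in total bank assets = +¥173 billion.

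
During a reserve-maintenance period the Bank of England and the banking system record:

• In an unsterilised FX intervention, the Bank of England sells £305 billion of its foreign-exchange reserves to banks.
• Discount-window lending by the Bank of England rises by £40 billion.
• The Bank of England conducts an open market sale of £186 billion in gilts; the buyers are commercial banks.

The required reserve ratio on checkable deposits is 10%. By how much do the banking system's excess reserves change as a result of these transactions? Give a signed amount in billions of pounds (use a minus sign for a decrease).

FX sale £305 billion: reserves −£305B, deposits 0.
Discount-window loan £40 billion: reserves +£40B, deposits 0.
OMO sale (to banks) £186 billion: reserves −£186B, deposits 0.
Totals: Δreserves = −£451B, Δdeposits = 0.
Δrequired reserves = 10% × 0 = 0.
Δexcess reserves = Δreserves − Δrequired = −£451B − (0) = -£451 billion.

-£451 billion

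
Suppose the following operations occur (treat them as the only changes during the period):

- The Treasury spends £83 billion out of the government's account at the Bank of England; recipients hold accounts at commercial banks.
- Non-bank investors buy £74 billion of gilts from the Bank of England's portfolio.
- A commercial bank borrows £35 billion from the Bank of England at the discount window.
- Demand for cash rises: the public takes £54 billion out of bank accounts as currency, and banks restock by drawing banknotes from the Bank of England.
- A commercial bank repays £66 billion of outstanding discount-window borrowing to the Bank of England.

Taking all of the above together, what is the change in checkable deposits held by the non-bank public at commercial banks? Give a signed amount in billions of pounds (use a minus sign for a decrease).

-£45 billion

Government spending £83 billion: non-bank counterparties' bank balances rise → +£83B.
Asset sale (to non-banks) £74 billion: non-bank counterparties' bank balances fall → −£74B.
Discount-window loan £35 billion: the counterparty is a bank, so public deposits are unchanged → 0.
Currency withdrawal £54 billion: non-bank counterparties' bank balances fall → −£54B.
Discount-window repayment £66 billion: the counterparty is a bank, so public deposits are unchanged → 0.
Net: 83 − 74 + 0 − 54 + 0 = -£45 billion.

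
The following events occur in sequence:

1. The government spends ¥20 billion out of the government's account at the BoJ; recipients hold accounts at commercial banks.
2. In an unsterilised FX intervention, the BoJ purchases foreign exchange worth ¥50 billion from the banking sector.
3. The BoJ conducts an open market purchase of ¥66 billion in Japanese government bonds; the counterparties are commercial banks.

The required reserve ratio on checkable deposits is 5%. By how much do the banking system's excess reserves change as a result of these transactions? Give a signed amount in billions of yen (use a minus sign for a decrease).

Government spending ¥20 billion: reserves +¥20B, deposits +¥20B.
FX purchase ¥50 billion: reserves +¥50B, deposits 0.
OMO purchase (from banks) ¥66 billion: reserves +¥66B, deposits 0.
Totals: Δreserves = +¥136B, Δdeposits = +¥20B.
Δrequired reserves = 5% × +¥20B = +¥1B.
Δexcess reserves = Δreserves − Δrequired = +¥136B − (+¥1B) = +¥135 billion.

+¥135 billion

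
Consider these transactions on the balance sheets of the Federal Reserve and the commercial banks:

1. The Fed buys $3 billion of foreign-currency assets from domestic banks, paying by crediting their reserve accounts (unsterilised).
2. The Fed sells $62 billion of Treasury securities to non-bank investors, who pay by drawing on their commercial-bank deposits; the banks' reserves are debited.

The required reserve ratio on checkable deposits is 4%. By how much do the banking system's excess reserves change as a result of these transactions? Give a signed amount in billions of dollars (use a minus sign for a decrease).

-$56.52 billion

FX purchase $3 billion: reserves +$3B, deposits 0.
Asset sale (to non-banks) $62 billion: reserves −$62B, deposits −$62B.
Totals: Δreserves = −$59B, Δdeposits = −$62B.
Δrequired reserves = 4% × −$62B = −$2.48B.
Δexcess reserves = Δreserves − Δrequired = −$59B − (−$2.48B) = -$56.52 billion.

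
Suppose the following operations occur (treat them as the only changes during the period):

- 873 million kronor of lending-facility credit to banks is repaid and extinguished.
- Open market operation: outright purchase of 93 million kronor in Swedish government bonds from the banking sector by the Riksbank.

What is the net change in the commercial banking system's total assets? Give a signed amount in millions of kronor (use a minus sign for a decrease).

Riksbank balance sheet:
  Assets:      Securities +93M, Loans to banks −873M
  Liabilities: Bank reserves −780M
Commercial banking system:
  Assets:      Reserves at CB −780M, Securities −93M
  Liabilities: Borrowings from CB −873M
Change in total bank assets = -873 million.

-873 million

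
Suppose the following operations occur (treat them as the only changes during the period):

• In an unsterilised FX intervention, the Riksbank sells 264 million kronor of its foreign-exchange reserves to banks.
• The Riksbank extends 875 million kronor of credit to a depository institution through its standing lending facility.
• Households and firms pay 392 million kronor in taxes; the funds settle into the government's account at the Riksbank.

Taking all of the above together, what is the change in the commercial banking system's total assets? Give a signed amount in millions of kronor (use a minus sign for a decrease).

+483 million

Riksbank balance sheet:
  Assets:      Loans to banks +875M, Foreign assets −264M
  Liabilities: Bank reserves +219M, Government deposits +392M
Commercial banking system:
  Assets:      Reserves at CB +219M, Foreign assets +264M
  Liabilities: Checkable deposits −392M, Borrowings from CB +875M
Change in total bank assets = +483 million.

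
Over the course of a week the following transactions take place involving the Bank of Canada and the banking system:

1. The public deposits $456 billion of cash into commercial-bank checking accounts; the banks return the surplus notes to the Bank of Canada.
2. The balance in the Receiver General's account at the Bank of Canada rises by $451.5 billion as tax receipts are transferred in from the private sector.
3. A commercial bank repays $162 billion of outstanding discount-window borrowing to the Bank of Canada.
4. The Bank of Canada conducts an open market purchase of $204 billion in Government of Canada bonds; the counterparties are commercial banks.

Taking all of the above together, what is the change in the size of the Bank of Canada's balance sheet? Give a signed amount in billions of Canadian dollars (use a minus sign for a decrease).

Bank of Canada balance sheet:
  Assets:      Securities +$204B, Loans to banks −$162B
  Liabilities: Bank reserves +$46.5B, Currency in circulation −$456B, Government deposits +$451.5B
Commercial banking system:
  Assets:      Reserves at CB +$46.5B, Securities −$204B
  Liabilities: Checkable deposits +$4.5B, Borrowings from CB −$162B
Change in total Bank of Canada assets = +$42 billion.

+$42 billion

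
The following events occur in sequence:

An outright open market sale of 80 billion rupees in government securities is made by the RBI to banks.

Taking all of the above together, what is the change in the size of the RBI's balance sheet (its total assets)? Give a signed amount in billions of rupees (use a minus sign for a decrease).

-80 billion

OMO sale (to banks) 80 billion rupees: an RBI asset is shed → −80B.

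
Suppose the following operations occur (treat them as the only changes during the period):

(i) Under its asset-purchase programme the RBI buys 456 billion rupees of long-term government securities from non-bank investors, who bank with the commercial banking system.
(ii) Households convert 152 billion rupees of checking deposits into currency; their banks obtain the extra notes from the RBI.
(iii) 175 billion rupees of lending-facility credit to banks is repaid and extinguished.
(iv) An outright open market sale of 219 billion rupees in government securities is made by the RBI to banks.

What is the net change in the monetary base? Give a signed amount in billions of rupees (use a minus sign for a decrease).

Asset purchase (from non-banks) 456 billion rupees: RBI balance sheet expands → +456B.
Currency withdrawal 152 billion rupees: just a shift between currency and reserves — both are base money → 0.
Discount-window repayment 175 billion rupees: RBI balance sheet contracts → −175B.
OMO sale (to banks) 219 billion rupees: RBI balance sheet contracts → −219B.
Net: 456 + 0 − 175 − 219 = +62 billion.

+62 billion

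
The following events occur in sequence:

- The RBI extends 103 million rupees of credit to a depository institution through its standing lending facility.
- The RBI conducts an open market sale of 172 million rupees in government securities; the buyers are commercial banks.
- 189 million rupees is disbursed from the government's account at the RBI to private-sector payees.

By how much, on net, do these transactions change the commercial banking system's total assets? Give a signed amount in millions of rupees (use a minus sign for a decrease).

RBI balance sheet:
  Assets:      Securities −172M, Loans to banks +103M
  Liabilities: Bank reserves +120M, Government deposits −189M
Commercial banking system:
  Assets:      Reserves at CB +120M, Securities +172M
  Liabilities: Checkable deposits +189M, Borrowings from CB +103M
Change in total bank assets = +292 million.

+292 million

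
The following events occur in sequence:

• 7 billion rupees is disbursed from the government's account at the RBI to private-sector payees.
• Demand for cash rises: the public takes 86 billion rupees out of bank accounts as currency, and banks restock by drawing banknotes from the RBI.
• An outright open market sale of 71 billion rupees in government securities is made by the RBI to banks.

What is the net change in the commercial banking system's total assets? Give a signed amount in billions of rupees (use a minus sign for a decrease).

-79 billion

Government spending 7 billion rupees: bank balance sheets expand → +7B.
Currency withdrawal 86 billion rupees: bank balance sheets shrink → −86B.
OMO sale (to banks) 71 billion rupees: just an asset swap on bank balance sheets → 0.
Net: 7 − 86 + 0 = -79 billion.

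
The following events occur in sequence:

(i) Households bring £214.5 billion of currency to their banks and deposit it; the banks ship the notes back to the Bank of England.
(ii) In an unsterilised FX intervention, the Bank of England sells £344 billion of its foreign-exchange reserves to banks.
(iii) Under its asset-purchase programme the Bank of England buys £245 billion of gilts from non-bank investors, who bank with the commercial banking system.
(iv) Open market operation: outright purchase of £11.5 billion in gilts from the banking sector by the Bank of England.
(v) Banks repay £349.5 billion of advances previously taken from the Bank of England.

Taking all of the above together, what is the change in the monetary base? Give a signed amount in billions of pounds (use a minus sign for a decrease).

-£437 billion

Currency deposit £214.5 billion: just a shift between currency and reserves — both are base money → 0.
FX sale £344 billion: Bank of England balance sheet contracts → −£344B.
Asset purchase (from non-banks) £245 billion: Bank of England balance sheet expands → +£245B.
OMO purchase (from banks) £11.5 billion: Bank of England balance sheet expands → +£11.5B.
Discount-window repayment £349.5 billion: Bank of England balance sheet contracts → −£349.5B.
Net: 0 − 344 + 245 + 11.5 − 349.5 = -£437 billion.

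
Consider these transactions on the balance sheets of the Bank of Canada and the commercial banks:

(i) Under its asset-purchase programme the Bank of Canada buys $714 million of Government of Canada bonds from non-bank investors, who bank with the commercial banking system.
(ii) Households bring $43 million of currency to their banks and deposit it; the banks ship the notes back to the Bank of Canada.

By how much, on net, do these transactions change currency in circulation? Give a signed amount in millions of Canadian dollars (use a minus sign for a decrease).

-$43 million

Asset purchase (from non-banks) $714 million: no currency enters or leaves circulation → 0.
Currency deposit $43 million: notes return to the central bank → −$43M.
Net: 0 − 43 = -$43 million.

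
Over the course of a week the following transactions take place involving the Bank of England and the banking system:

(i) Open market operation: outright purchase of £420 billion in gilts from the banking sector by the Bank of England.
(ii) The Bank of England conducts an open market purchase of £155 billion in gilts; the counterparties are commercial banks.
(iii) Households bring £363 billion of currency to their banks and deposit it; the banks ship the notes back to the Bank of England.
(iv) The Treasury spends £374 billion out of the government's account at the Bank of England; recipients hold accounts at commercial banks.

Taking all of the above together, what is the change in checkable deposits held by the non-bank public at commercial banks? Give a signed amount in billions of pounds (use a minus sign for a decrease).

+£737 billion

OMO purchase (from banks) £420 billion: the counterparty is a bank, so public deposits are unchanged → 0.
OMO purchase (from banks) £155 billion: the counterparty is a bank, so public deposits are unchanged → 0.
Currency deposit £363 billion: non-bank counterparties' bank balances rise → +£363B.
Government spending £374 billion: non-bank counterparties' bank balances rise → +£374B.
Net: 0 + 0 + 363 + 374 = +£737 billion.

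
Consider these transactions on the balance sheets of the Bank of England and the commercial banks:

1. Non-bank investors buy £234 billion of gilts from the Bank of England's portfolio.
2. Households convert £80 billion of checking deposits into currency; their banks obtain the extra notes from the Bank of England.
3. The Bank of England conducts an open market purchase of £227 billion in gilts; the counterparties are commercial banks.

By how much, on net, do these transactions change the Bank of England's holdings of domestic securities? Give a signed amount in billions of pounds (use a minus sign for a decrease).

-£7 billion

Bank of England balance sheet:
  Assets:      Securities −£7B
  Liabilities: Bank reserves −£87B, Currency in circulation +£80B
So the change in the Bank of England's holdings of domestic securities is -£7 billion.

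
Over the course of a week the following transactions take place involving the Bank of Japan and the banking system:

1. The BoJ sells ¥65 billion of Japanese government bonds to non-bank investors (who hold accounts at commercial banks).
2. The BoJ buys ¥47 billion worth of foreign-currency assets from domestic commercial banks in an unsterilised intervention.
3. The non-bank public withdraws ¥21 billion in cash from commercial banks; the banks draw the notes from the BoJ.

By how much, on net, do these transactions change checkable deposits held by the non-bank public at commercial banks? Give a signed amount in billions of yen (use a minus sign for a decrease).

BoJ balance sheet:
  Assets:      Securities −¥65B, Foreign assets +¥47B
  Liabilities: Bank reserves −¥39B, Currency in circulation +¥21B
Commercial banking system:
  Assets:      Reserves at CB −¥39B, Foreign assets −¥47B
  Liabilities: Checkable deposits −¥86B
So the change in checkable deposits held by the non-bank public at commercial banks is -¥86 billion.

-¥86 billion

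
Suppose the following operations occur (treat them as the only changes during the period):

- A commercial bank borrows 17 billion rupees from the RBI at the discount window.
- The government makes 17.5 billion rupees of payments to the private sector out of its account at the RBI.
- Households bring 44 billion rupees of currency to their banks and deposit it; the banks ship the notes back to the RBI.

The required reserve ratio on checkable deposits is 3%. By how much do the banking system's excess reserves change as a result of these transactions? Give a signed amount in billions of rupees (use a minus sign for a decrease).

Discount-window loan 17 billion rupees: reserves +17B, deposits 0.
Government spending 17.5 billion rupees: reserves +17.5B, deposits +17.5B.
Currency deposit 44 billion rupees: reserves +44B, deposits +44B.
Totals: Δreserves = +78.5B, Δdeposits = +61.5B.
Δrequired reserves = 3% × +61.5B = +1.845B.
Δexcess reserves = Δreserves − Δrequired = +78.5B − (+1.845B) = +76.655 billion.

+76.655 billion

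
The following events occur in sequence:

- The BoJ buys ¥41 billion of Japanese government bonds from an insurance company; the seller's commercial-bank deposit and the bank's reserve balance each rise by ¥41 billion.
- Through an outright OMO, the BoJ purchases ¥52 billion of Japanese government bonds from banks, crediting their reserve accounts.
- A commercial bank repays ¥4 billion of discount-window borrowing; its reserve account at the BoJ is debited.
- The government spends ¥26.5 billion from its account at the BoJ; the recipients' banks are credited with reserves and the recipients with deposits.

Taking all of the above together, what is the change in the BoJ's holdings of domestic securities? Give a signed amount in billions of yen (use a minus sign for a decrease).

BoJ balance sheet:
  Assets:      Securities +¥93B, Loans to banks −¥4B
  Liabilities: Bank reserves +¥115.5B, Government deposits −¥26.5B
Commercial banking system:
  Assets:      Reserves at CB +¥115.5B, Securities −¥52B
  Liabilities: Checkable deposits +¥67.5B, Borrowings from CB −¥4B
So the change in the BoJ's holdings of domestic securities is +¥93 billion.

+¥93 billion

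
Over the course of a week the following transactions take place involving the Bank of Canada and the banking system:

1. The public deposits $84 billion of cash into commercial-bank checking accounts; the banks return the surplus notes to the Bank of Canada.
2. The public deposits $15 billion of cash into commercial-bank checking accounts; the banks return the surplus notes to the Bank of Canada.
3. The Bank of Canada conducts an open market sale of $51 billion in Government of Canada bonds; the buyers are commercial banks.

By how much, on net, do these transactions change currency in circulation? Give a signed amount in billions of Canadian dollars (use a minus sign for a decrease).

Bank of Canada balance sheet:
  Assets:      Securities −$51B
  Liabilities: Bank reserves +$48B, Currency in circulation −$99B
So the change in currency in circulation is -$99 billion.

-$99 billion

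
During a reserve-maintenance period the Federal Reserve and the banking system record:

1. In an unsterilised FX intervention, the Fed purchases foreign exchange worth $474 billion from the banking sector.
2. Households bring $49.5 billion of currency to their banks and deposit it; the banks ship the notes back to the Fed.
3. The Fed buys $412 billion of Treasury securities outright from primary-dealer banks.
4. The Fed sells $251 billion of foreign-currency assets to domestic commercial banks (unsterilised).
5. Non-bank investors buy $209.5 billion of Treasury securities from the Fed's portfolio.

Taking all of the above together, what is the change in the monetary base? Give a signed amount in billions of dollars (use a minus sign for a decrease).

FX purchase $474 billion: Fed balance sheet expands → +$474B.
Currency deposit $49.5 billion: just a shift between currency and reserves — both are base money → 0.
OMO purchase (from banks) $412 billion: Fed balance sheet expands → +$412B.
FX sale $251 billion: Fed balance sheet contracts → −$251B.
Asset sale (to non-banks) $209.5 billion: Fed balance sheet contracts → −$209.5B.
Net: 474 + 0 + 412 − 251 − 209.5 = +$425.5 billion.

+$425.5 billion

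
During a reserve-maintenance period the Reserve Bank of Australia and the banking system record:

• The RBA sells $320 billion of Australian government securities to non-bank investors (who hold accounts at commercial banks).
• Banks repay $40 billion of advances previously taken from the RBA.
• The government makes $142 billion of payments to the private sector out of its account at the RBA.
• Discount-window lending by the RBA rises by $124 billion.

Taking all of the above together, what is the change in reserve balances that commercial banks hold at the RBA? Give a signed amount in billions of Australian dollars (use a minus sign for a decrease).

RBA balance sheet:
  Assets:      Securities −$320B, Loans to banks +$84B
  Liabilities: Bank reserves −$94B, Government deposits −$142B
So the change in reserve balances that commercial banks hold at the RBA is -$94 billion.

-$94 billion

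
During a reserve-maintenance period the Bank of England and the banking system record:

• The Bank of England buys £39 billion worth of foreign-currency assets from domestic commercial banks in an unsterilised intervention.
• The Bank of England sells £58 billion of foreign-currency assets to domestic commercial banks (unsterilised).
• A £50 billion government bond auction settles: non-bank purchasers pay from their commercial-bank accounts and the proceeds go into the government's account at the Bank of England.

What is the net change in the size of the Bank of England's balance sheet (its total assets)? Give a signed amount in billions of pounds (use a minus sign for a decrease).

Bank of England balance sheet:
  Assets:      Foreign assets −£19B
  Liabilities: Bank reserves −£69B, Government deposits +£50B
Change in total Bank of England assets = -£19 billion.

-£19 billion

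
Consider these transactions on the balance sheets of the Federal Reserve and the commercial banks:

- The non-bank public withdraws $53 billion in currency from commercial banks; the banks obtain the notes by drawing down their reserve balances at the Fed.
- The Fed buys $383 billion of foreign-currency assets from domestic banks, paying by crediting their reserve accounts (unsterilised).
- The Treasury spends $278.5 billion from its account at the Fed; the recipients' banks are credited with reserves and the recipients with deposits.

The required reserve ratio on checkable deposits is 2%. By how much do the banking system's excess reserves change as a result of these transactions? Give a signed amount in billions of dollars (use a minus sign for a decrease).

+$603.99 billion

Currency withdrawal $53 billion: reserves −$53B, deposits −$53B.
FX purchase $383 billion: reserves +$383B, deposits 0.
Government spending $278.5 billion: reserves +$278.5B, deposits +$278.5B.
Totals: Δreserves = +$608.5B, Δdeposits = +$225.5B.
Δrequired reserves = 2% × +$225.5B = +$4.51B.
Δexcess reserves = Δreserves − Δrequired = +$608.5B − (+$4.51B) = +$603.99 billion.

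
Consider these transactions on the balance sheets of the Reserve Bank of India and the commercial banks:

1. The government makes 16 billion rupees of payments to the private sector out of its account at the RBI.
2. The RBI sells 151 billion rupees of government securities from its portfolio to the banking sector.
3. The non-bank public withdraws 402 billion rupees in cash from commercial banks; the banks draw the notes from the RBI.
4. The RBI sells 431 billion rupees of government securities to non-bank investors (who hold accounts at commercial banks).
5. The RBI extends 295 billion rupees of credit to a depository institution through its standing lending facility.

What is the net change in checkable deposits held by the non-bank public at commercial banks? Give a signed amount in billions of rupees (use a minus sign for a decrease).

-817 billion

Government spending 16 billion rupees: non-bank counterparties' bank balances rise → +16B.
OMO sale (to banks) 151 billion rupees: the counterparty is a bank, so public deposits are unchanged → 0.
Currency withdrawal 402 billion rupees: non-bank counterparties' bank balances fall → −402B.
Asset sale (to non-banks) 431 billion rupees: non-bank counterparties' bank balances fall → −431B.
Discount-window loan 295 billion rupees: the counterparty is a bank, so public deposits are unchanged → 0.
Net: 16 + 0 − 402 − 431 + 0 = -817 billion.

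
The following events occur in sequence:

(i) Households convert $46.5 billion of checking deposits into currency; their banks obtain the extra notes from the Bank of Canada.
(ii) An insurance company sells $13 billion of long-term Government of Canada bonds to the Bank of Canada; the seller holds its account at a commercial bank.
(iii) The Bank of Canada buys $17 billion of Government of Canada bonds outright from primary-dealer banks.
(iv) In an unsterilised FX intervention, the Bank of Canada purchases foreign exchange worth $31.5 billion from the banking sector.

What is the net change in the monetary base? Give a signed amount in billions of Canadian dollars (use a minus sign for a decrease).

+$61.5 billion

Bank of Canada balance sheet:
  Assets:      Securities +$30B, Foreign assets +$31.5B
  Liabilities: Bank reserves +$15B, Currency in circulation +$46.5B
Monetary base = currency + reserves: +$46.5B + (+$15B) = +$61.5 billion.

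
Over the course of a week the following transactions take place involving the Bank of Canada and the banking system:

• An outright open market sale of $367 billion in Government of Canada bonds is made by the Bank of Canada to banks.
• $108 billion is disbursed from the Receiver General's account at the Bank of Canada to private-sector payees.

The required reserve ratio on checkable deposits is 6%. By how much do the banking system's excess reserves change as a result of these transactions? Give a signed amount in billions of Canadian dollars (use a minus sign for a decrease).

OMO sale (to banks) $367 billion: reserves −$367B, deposits 0.
Government spending $108 billion: reserves +$108B, deposits +$108B.
Totals: Δreserves = −$259B, Δdeposits = +$108B.
Δrequired reserves = 6% × +$108B = +$6.48B.
Δexcess reserves = Δreserves − Δrequired = −$259B − (+$6.48B) = -$265.48 billion.

-$265.48 billion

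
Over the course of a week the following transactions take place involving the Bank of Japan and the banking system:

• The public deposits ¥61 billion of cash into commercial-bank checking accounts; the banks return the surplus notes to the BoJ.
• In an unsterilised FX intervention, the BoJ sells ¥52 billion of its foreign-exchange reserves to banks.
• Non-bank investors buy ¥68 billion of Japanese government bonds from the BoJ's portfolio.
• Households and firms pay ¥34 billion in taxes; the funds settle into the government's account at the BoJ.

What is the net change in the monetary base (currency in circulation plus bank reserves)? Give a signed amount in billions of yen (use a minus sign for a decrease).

-¥154 billion

Currency deposit ¥61 billion: just a shift between currency and reserves — both are base money → 0.
FX sale ¥52 billion: BoJ balance sheet contracts → −¥52B.
Asset sale (to non-banks) ¥68 billion: BoJ balance sheet contracts → −¥68B.
Government account inflow ¥34 billion: reserves shift to a non-base liability → −¥34B.
Net: 0 − 52 − 68 − 34 = -¥154 billion.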